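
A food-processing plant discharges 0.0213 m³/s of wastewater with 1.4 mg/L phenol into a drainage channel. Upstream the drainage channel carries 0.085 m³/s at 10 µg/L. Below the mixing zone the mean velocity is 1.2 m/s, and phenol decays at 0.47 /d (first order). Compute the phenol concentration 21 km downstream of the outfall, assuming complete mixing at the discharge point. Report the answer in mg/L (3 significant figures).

0.262 mg/L

10 µg/L = 0.01 mg/L.
After complete mixing, C₀ = (0.0213·1.4 + 0.085·0.01) / 0.1063 = 0.2885 mg/L.
Travel time t = 2.1e+04 m / 1.2 m/s = 1.75e+04 s = 0.2025 d.
C = 0.2885·exp(−0.47·0.2025) = 0.2885·0.9092 = 0.2623 mg/L.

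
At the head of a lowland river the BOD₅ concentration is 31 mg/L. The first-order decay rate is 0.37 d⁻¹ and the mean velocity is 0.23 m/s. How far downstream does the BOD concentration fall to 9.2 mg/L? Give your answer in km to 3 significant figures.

From C = C₀·e^(−kt), t = ln(C₀/C)/k = ln(31/9.2)/0.37 = 1.215/0.37 = 3.283 d.
Distance = v·t = 0.23 m/s × 2.837e+05 s = 6.524e+04 m = 65.24 km.

65.2 km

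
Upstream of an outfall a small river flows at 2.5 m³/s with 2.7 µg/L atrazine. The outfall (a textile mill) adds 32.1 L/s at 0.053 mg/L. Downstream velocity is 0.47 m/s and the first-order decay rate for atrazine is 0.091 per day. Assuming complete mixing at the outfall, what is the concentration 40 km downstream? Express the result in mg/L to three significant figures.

0.00305 mg/L

32.1 L/s = 0.0321 m³/s.
2.7 µg/L = 0.0027 mg/L.
After complete mixing, C₀ = (0.0321·0.053 + 2.5·0.0027) / 2.532 = 0.003338 mg/L.
Travel time t = 4e+04 m / 0.47 m/s = 8.511e+04 s = 0.985 d.
C = 0.003338·exp(−0.091·0.985) = 0.003338·0.9143 = 0.003052 mg/L.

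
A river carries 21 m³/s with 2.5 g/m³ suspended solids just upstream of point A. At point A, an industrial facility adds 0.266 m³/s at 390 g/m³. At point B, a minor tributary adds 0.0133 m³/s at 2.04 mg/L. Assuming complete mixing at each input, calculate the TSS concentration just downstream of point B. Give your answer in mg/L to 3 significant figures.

After input A: C = (21·2.5 + 0.266·390) / 21.27 = 7.347 mg/L.
After input B: C = (21.27·7.347 + 0.0133·2.04) / 21.28 = 7.344 mg/L.

7.34 mg/L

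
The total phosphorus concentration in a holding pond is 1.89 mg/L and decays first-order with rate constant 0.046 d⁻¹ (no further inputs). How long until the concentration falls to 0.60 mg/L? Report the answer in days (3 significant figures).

t = ln(C₀/C)/k = ln(1.89/0.60)/0.046 = 1.147/0.046 = 24.94 d.

24.9 d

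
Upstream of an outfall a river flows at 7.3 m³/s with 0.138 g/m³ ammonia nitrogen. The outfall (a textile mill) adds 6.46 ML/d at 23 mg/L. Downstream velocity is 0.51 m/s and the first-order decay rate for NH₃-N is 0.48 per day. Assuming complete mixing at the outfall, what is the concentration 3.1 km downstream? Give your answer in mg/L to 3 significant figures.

0.358 mg/L

6.46 ML/d = 0.07477 m³/s.
After complete mixing, C₀ = (0.07477·23 + 7.3·0.138) / 7.375 = 0.3698 mg/L.
Travel time t = 3100 m / 0.51 m/s = 6078 s = 0.07035 d.
C = 0.3698·exp(−0.48·0.07035) = 0.3698·0.9668 = 0.3575 mg/L.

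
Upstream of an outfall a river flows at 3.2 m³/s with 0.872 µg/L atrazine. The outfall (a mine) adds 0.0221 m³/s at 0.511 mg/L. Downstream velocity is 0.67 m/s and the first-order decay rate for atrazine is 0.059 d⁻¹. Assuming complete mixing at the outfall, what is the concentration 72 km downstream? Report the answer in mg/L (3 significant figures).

0.00406 mg/L

0.872 µg/L = 0.000872 mg/L.
After complete mixing, C₀ = (0.0221·0.511 + 3.2·0.000872) / 3.222 = 0.004371 mg/L.
Travel time t = 7.2e+04 m / 0.67 m/s = 1.075e+05 s = 1.244 d.
C = 0.004371·exp(−0.059·1.244) = 0.004371·0.9292 = 0.004062 mg/L.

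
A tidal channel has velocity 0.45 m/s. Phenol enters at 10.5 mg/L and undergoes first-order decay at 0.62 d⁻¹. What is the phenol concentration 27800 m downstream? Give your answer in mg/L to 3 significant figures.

Travel time t = 27800 m / 0.45 m/s = 2.78e+04/0.45 = 6.178e+04 s = 0.715 d.
First-order decay: C = 10.5·exp(−0.62·0.715) = 10.5·0.6419 = 6.74 mg/L.

6.74 mg/L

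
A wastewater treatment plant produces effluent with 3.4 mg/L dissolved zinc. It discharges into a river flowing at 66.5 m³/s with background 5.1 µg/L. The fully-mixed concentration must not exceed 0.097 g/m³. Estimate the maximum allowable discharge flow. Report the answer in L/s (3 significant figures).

1850 L/s

5.1 µg/L = 0.0051 mg/L.
Mass balance at complete mixing: C_std·(Q_w + Q_r) = Q_w·C_e + Q_r·C_b.
Rearranging, Q_w = Q_r·(C_std − C_b)/(C_e − C_std) = 66.5·(0.097 − 0.0051) / (3.4 − 0.097) = 1.85 m³/s.
= 1850 L/s.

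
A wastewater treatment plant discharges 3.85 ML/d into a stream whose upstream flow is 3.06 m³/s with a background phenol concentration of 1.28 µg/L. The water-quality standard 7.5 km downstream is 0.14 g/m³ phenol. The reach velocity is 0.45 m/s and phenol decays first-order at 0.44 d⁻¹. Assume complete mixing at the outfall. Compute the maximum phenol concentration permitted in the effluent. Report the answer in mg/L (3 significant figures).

10.5 mg/L

3.85 ML/d = 0.04456 m³/s.
1.28 µg/L = 0.00128 mg/L.
Travel time to the compliance point: t = 7500/0.45 = 1.667e+04 s = 0.1929 d; decay factor exp(−0.44·0.1929) = 0.9186.
So the concentration just after mixing may be at most 0.14/0.9186 = 0.1524 mg/L.
Mass balance: 0.1524·3.105 = 0.04456·Cₑ + 3.06·0.00128.
Cₑ = (0.4731 − 0.003917) / 0.04456 = 10.53 mg/L.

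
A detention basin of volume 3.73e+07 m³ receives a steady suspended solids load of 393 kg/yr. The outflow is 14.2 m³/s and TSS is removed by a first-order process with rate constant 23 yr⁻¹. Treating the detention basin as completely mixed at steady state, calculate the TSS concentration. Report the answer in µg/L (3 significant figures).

0.301 µg/L

Outflow Q = 14.2 m³/s × 3.156e+07 s/yr = 4.481e+08 m³/yr.
Steady-state CSTR mass balance: W = Q·C + k·V·C, so C = W/(Q + kV).
Q + kV = 4.481e+08 + 23·3.73e+07 = 1.306e+09 m³/yr.
C = 393/1.306e+09 = 3.009e-07 kg/m³ = 0.0003009 mg/L = 0.3009 µg/L.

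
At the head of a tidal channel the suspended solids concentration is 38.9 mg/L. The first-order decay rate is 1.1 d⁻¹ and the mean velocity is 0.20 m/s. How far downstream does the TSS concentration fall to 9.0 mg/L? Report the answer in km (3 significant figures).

From C = C₀·e^(−kt), t = ln(C₀/C)/k = ln(38.9/9.0)/1.1 = 1.464/1.1 = 1.331 d.
Distance = v·t = 0.20 m/s × 1.15e+05 s = 2.299e+04 m = 22.99 km.

23.0 km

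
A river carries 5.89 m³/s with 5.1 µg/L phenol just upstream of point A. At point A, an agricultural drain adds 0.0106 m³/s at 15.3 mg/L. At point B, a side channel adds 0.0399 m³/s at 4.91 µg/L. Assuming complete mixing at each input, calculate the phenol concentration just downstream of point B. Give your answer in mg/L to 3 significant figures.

5.1 µg/L = 0.0051 mg/L.
After input A: C = (5.89·0.0051 + 0.0106·15.3) / 5.901 = 0.03258 mg/L.
4.91 µg/L = 0.00491 mg/L.
After input B: C = (5.901·0.03258 + 0.0399·0.00491) / 5.941 = 0.03239 mg/L.

0.0324 mg/L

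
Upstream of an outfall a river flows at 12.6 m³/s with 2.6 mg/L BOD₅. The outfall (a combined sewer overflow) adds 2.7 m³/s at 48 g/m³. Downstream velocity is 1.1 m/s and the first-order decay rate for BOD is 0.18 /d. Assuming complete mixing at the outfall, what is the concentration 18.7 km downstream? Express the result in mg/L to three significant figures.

10.2 mg/L

After complete mixing, C₀ = (2.7·48 + 12.6·2.6) / 15.3 = 10.61 mg/L.
Travel time t = 1.87e+04 m / 1.1 m/s = 1.7e+04 s = 0.1968 d.
C = 10.61·exp(−0.18·0.1968) = 10.61·0.9652 = 10.24 mg/L.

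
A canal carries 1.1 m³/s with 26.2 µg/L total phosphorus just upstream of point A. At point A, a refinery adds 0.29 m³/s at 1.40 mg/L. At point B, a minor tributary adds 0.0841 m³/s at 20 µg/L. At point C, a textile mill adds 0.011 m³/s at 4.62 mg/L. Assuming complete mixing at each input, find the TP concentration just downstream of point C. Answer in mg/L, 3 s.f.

26.2 µg/L = 0.0262 mg/L.
After input A: C = (1.1·0.0262 + 0.29·1.4) / 1.39 = 0.3128 mg/L.
20 µg/L = 0.02 mg/L.
After input B: C = (1.39·0.3128 + 0.0841·0.02) / 1.474 = 0.2961 mg/L.
After input C: C = (1.474·0.2961 + 0.011·4.62) / 1.485 = 0.3281 mg/L.

0.328 mg/L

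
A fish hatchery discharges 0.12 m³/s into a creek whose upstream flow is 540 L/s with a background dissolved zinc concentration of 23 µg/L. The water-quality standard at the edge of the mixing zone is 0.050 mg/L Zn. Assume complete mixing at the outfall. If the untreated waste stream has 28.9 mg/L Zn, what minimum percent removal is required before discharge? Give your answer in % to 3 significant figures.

99.4 %

540 L/s = 0.54 m³/s.
23 µg/L = 0.023 mg/L.
Mass balance: 0.05·0.66 = 0.12·Cₑ + 0.54·0.023.
Cₑ = (0.033 − 0.01242) / 0.12 = 0.1715 mg/L.
Required removal = 1 − 0.1715/28.9 = 99.41 %.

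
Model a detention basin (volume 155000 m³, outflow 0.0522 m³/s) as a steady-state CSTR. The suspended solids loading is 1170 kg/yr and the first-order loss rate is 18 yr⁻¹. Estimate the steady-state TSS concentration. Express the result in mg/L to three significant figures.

Outflow Q = 0.0522 m³/s × 3.156e+07 s/yr = 1.647e+06 m³/yr.
Steady-state CSTR mass balance: W = Q·C + k·V·C, so C = W/(Q + kV).
Q + kV = 1.647e+06 + 18·155000 = 4.437e+06 m³/yr.
C = 1170/4.437e+06 = 0.0002637 kg/m³ = 0.2637 mg/L.

0.264 mg/L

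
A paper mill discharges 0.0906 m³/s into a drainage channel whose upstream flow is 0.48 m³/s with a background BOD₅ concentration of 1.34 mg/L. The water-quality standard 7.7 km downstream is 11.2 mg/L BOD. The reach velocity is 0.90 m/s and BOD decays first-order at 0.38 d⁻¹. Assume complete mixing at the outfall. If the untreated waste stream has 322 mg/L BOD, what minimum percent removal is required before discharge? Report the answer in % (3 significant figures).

Travel time to the compliance point: t = 7700/0.90 = 8556 s = 0.09902 d; decay factor exp(−0.38·0.09902) = 0.9631.
So the concentration just after mixing may be at most 11.2/0.9631 = 11.63 mg/L.
Mass balance: 11.63·0.5706 = 0.0906·Cₑ + 0.48·1.34.
Cₑ = (6.636 − 0.6432) / 0.0906 = 66.14 mg/L.
Required removal = 1 − 66.14/322 = 79.46 %.

79.5 %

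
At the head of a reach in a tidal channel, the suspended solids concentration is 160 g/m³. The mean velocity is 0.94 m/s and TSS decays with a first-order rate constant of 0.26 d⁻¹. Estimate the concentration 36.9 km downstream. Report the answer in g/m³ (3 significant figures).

142 g/m³

Travel time t = 36.9 km / 0.94 m/s = 3.69e+04/0.94 = 3.926e+04 s = 0.4543 d.
First-order decay: C = 160·exp(−0.26·0.4543) = 160·0.8886 = 142.2 g/m³.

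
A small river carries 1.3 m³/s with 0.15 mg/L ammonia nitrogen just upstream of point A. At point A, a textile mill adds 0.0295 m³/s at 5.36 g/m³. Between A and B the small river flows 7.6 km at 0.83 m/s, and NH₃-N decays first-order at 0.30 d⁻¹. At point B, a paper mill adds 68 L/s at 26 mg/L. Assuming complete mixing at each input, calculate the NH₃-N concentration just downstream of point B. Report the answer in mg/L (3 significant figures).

1.51 mg/L

After input A: C = (1.3·0.15 + 0.0295·5.36) / 1.33 = 0.2656 mg/L.
Over the 7.6 km reach to input B (t = 9157 s = 0.106 d), decay gives C = 0.2656·exp(−0.30·0.106) = 0.2573 mg/L.
68 L/s = 0.068 m³/s.
After input B: C = (1.33·0.2573 + 0.068·26) / 1.398 = 1.51 mg/L.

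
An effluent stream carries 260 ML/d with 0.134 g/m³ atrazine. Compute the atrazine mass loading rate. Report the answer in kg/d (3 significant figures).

34.8 kg/d

260 ML/d = 3.009 m³/s.
Mass flux = Q·C = 3.009 m³/s × 0.134 g/m³ = 0.4032 g/s.
= 0.4032 g/s × 86.4 = 34.84 kg/d.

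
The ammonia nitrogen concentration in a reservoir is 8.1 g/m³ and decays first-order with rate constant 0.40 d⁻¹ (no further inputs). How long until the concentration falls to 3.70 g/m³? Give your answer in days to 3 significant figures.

t = ln(C₀/C)/k = ln(8.1/3.70)/0.40 = 0.7835/0.40 = 1.959 d.

1.96 d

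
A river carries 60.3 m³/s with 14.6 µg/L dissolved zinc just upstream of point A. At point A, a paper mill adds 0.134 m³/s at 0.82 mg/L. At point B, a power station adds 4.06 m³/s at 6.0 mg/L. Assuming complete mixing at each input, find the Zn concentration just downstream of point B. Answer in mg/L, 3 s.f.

0.393 mg/L

14.6 µg/L = 0.0146 mg/L.
After input A: C = (60.3·0.0146 + 0.134·0.82) / 60.43 = 0.01639 mg/L.
After input B: C = (60.43·0.01639 + 4.06·6) / 64.49 = 0.3931 mg/L.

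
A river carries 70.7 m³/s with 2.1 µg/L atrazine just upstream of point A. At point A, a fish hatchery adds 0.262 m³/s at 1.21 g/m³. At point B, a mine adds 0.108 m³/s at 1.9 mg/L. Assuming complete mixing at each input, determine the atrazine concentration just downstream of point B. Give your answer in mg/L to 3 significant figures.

2.1 µg/L = 0.0021 mg/L.
After input A: C = (70.7·0.0021 + 0.262·1.21) / 70.96 = 0.00656 mg/L.
After input B: C = (70.96·0.00656 + 0.108·1.9) / 71.07 = 0.009437 mg/L.

0.00944 mg/L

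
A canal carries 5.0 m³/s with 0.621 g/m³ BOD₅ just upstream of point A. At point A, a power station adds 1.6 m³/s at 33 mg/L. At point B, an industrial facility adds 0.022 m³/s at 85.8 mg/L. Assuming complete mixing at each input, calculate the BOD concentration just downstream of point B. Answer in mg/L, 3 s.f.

8.73 mg/L

After input A: C = (5·0.621 + 1.6·33) / 6.6 = 8.47 mg/L.
After input B: C = (6.6·8.47 + 0.022·85.8) / 6.622 = 8.727 mg/L.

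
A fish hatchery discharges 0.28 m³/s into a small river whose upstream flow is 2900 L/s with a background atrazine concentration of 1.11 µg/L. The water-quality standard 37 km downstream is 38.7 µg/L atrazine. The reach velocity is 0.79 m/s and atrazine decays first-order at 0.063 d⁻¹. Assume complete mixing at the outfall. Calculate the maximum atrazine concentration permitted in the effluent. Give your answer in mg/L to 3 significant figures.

0.443 mg/L

2900 L/s = 2.9 m³/s.
1.11 µg/L = 0.00111 mg/L.
38.7 µg/L = 0.0387 mg/L.
Travel time to the compliance point: t = 3.7e+04/0.79 = 4.684e+04 s = 0.5421 d; decay factor exp(−0.063·0.5421) = 0.9664.
So the concentration just after mixing may be at most 0.0387/0.9664 = 0.04004 mg/L.
Mass balance: 0.04004·3.18 = 0.28·Cₑ + 2.9·0.00111.
Cₑ = (0.1273 − 0.003219) / 0.28 = 0.4433 mg/L.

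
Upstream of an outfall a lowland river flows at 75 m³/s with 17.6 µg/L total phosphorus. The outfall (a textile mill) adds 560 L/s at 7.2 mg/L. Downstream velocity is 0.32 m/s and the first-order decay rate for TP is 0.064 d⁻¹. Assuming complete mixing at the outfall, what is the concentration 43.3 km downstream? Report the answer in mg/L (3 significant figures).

0.0641 mg/L

560 L/s = 0.56 m³/s.
17.6 µg/L = 0.0176 mg/L.
After complete mixing, C₀ = (0.56·7.2 + 75·0.0176) / 75.56 = 0.07083 mg/L.
Travel time t = 4.33e+04 m / 0.32 m/s = 1.353e+05 s = 1.566 d.
C = 0.07083·exp(−0.064·1.566) = 0.07083·0.9046 = 0.06408 mg/L.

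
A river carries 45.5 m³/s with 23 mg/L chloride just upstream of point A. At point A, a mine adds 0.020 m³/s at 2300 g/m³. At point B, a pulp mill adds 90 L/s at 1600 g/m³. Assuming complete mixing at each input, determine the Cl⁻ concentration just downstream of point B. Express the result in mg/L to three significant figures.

27.1 mg/L

After input A: C = (45.5·23 + 0.02·2300) / 45.52 = 24 mg/L.
90 L/s = 0.09 m³/s.
After input B: C = (45.52·24 + 0.09·1600) / 45.61 = 27.11 mg/L.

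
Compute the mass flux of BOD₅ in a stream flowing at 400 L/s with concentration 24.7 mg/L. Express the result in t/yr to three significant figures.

312 t/yr

400 L/s = 0.4 m³/s.
Mass flux = Q·C = 0.4 m³/s × 24.7 g/m³ = 9.88 g/s.
= 9.88 g/s × 31.56 = 311.8 t/yr.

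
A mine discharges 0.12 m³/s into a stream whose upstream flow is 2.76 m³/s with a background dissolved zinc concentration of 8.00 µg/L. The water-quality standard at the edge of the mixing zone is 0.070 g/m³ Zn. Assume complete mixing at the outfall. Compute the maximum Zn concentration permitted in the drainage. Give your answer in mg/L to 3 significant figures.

8.00 µg/L = 0.008 mg/L.
Mass balance: 0.07·2.88 = 0.12·Cₑ + 2.76·0.008.
Cₑ = (0.2016 − 0.02208) / 0.12 = 1.496 mg/L.

1.50 mg/L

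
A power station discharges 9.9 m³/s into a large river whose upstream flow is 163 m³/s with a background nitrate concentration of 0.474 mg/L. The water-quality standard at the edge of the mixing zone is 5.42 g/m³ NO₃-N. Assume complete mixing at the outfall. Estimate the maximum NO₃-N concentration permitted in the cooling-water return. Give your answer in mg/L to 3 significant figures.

86.9 mg/L

Mass balance: 5.42·172.9 = 9.9·Cₑ + 163·0.474.
Cₑ = (937.1 − 77.26) / 9.9 = 86.85 mg/L.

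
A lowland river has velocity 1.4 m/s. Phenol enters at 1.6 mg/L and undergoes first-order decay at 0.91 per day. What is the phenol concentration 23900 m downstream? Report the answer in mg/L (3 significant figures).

Travel time t = 23900 m / 1.4 m/s = 2.39e+04/1.4 = 1.707e+04 s = 0.1976 d.
First-order decay: C = 1.6·exp(−0.91·0.1976) = 1.6·0.8354 = 1.337 mg/L.

1.34 mg/L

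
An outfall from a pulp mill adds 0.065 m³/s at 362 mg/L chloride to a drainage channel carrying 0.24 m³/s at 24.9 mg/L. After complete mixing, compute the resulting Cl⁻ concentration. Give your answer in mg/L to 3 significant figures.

Conservation of mass across the mixing zone: C = (0.065·362 + 0.24·24.9) / (0.065 + 0.24) = 29.51/0.305 = 96.74 mg/L.

96.7 mg/L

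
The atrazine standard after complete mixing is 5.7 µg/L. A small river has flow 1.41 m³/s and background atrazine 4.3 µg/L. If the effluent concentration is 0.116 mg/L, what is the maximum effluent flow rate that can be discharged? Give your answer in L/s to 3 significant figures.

17.9 L/s

4.3 µg/L = 0.0043 mg/L.
5.7 µg/L = 0.0057 mg/L.
Mass balance at complete mixing: C_std·(Q_w + Q_r) = Q_w·C_e + Q_r·C_b.
Rearranging, Q_w = Q_r·(C_std − C_b)/(C_e − C_std) = 1.41·(0.0057 − 0.0043) / (0.116 − 0.0057) = 0.0179 m³/s.
= 17.9 L/s.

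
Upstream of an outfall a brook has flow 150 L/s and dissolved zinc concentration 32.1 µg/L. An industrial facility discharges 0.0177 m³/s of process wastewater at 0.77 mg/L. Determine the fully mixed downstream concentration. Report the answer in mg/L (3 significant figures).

0.110 mg/L

150 L/s = 0.15 m³/s.
32.1 µg/L = 0.0321 mg/L.
Conservation of mass across the mixing zone: C = (0.0177·0.77 + 0.15·0.0321) / (0.0177 + 0.15) = 0.01844/0.1677 = 0.11 mg/L.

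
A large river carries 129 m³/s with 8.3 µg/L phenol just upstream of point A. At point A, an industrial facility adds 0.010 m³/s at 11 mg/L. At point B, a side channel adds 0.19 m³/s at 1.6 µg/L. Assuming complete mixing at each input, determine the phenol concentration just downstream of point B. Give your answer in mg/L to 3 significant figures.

8.3 µg/L = 0.0083 mg/L.
After input A: C = (129·0.0083 + 0.01·11) / 129 = 0.009152 mg/L.
1.6 µg/L = 0.0016 mg/L.
After input B: C = (129·0.009152 + 0.19·0.0016) / 129.2 = 0.009141 mg/L.

0.00914 mg/L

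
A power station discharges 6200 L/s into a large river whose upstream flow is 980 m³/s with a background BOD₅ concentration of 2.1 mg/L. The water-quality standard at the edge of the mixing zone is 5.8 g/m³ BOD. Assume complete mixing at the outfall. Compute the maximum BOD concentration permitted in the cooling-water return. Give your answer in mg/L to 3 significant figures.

6200 L/s = 6.2 m³/s.
Mass balance: 5.8·986.2 = 6.2·Cₑ + 980·2.1.
Cₑ = (5720 − 2058) / 6.2 = 590.6 mg/L.

591 mg/L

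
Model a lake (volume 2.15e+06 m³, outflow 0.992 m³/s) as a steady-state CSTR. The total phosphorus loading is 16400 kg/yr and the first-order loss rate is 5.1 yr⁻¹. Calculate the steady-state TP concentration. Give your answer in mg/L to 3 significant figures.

0.388 mg/L

Outflow Q = 0.992 m³/s × 3.156e+07 s/yr = 3.131e+07 m³/yr.
Steady-state CSTR mass balance: W = Q·C + k·V·C, so C = W/(Q + kV).
Q + kV = 3.131e+07 + 5.1·2.15e+06 = 4.227e+07 m³/yr.
C = 16400/4.227e+07 = 0.000388 kg/m³ = 0.388 mg/L.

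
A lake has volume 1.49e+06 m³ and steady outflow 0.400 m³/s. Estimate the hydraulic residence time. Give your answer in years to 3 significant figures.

Q = 0.400 m³/s × 3.156e+07 s/yr = 1.262e+07 m³/yr.
Hydraulic residence time τ = V/Q = 1.49e+06/1.262e+07 = 0.118 yr.

0.118 yr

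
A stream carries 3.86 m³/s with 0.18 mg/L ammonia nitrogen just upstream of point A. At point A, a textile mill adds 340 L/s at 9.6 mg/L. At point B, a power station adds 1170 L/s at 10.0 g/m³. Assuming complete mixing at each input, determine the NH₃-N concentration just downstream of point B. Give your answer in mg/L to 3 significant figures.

2.92 mg/L

340 L/s = 0.34 m³/s.
After input A: C = (3.86·0.18 + 0.34·9.6) / 4.2 = 0.9426 mg/L.
1170 L/s = 1.17 m³/s.
After input B: C = (4.2·0.9426 + 1.17·10) / 5.37 = 2.916 mg/L.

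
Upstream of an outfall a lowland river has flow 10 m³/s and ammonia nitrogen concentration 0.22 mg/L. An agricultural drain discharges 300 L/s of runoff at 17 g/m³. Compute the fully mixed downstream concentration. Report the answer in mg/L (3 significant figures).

0.709 mg/L

300 L/s = 0.3 m³/s.
Flow-weighted mixing gives C = (0.3·17 + 10·0.22) / (0.3 + 10) = 7.3/10.3 = 0.7087 mg/L.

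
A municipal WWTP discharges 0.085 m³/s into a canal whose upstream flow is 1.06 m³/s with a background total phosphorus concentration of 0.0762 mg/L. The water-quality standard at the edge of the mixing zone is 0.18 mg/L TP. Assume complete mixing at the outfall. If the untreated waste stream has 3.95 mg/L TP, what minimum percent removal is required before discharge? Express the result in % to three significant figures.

Mass balance: 0.18·1.145 = 0.085·Cₑ + 1.06·0.0762.
Cₑ = (0.2061 − 0.08077) / 0.085 = 1.474 mg/L.
Required removal = 1 − 1.474/3.95 = 62.67 %.

62.7 %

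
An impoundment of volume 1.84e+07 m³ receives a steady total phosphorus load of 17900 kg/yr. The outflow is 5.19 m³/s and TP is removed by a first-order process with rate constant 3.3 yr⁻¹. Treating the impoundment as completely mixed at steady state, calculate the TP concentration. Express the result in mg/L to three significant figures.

Outflow Q = 5.19 m³/s × 3.156e+07 s/yr = 1.638e+08 m³/yr.
Steady-state CSTR mass balance: W = Q·C + k·V·C, so C = W/(Q + kV).
Q + kV = 1.638e+08 + 3.3·1.84e+07 = 2.245e+08 m³/yr.
C = 17900/2.245e+08 = 7.973e-05 kg/m³ = 0.07973 mg/L.

0.0797 mg/L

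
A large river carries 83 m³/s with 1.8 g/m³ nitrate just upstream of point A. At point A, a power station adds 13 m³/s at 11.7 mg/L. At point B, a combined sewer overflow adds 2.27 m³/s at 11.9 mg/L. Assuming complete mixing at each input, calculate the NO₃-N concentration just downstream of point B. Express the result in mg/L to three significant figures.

After input A: C = (83·1.8 + 13·11.7) / 96 = 3.141 mg/L.
After input B: C = (96·3.141 + 2.27·11.9) / 98.27 = 3.343 mg/L.

3.34 mg/L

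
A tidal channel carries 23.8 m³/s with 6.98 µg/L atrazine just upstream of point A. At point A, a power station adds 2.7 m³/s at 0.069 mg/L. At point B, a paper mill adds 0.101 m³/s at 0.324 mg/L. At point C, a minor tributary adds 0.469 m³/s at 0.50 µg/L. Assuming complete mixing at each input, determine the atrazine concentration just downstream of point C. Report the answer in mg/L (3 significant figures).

6.98 µg/L = 0.00698 mg/L.
After input A: C = (23.8·0.00698 + 2.7·0.069) / 26.5 = 0.0133 mg/L.
After input B: C = (26.5·0.0133 + 0.101·0.324) / 26.6 = 0.01448 mg/L.
0.50 µg/L = 0.0005 mg/L.
After input C: C = (26.6·0.01448 + 0.469·0.0005) / 27.07 = 0.01424 mg/L.

0.0142 mg/L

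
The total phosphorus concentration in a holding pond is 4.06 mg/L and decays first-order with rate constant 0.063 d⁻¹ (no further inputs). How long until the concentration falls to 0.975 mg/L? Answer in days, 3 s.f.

22.6 d

t = ln(C₀/C)/k = ln(4.06/0.975)/0.063 = 1.427/0.063 = 22.64 d.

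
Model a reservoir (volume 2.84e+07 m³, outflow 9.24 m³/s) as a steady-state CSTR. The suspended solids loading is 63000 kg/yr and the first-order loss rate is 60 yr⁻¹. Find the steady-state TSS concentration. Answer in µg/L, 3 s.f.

Outflow Q = 9.24 m³/s × 3.156e+07 s/yr = 2.916e+08 m³/yr.
Steady-state CSTR mass balance: W = Q·C + k·V·C, so C = W/(Q + kV).
Q + kV = 2.916e+08 + 60·2.84e+07 = 1.996e+09 m³/yr.
C = 63000/1.996e+09 = 3.157e-05 kg/m³ = 0.03157 mg/L = 31.57 µg/L.

31.6 µg/L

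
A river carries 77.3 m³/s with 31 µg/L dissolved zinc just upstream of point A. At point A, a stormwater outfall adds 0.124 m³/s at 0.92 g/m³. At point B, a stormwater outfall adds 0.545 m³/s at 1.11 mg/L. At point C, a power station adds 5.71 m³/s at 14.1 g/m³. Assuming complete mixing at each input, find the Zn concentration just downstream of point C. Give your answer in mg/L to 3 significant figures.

31 µg/L = 0.031 mg/L.
After input A: C = (77.3·0.031 + 0.124·0.92) / 77.42 = 0.03242 mg/L.
After input B: C = (77.42·0.03242 + 0.545·1.11) / 77.97 = 0.03996 mg/L.
After input C: C = (77.97·0.03996 + 5.71·14.1) / 83.68 = 0.9994 mg/L.

0.999 mg/L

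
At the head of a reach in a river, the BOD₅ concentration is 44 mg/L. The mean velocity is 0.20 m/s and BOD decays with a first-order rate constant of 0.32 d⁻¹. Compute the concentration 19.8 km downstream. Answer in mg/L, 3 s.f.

Travel time t = 19.8 km / 0.20 m/s = 1.98e+04/0.20 = 9.9e+04 s = 1.146 d.
First-order decay: C = 44·exp(−0.32·1.146) = 44·0.693 = 30.49 mg/L.

30.5 mg/L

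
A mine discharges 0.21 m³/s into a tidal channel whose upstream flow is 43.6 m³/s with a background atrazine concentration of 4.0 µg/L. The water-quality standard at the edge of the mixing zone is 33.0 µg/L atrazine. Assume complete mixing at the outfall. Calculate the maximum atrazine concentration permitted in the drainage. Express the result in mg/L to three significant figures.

6.05 mg/L

4.0 µg/L = 0.004 mg/L.
33.0 µg/L = 0.033 mg/L.
Mass balance: 0.033·43.81 = 0.21·Cₑ + 43.6·0.004.
Cₑ = (1.446 − 0.1744) / 0.21 = 6.054 mg/L.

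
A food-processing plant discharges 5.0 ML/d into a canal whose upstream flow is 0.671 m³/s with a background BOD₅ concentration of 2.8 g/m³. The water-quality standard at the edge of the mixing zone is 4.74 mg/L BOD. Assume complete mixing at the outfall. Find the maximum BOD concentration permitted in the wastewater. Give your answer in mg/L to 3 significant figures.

27.2 mg/L

5.0 ML/d = 0.05787 m³/s.
Mass balance: 4.74·0.7289 = 0.05787·Cₑ + 0.671·2.8.
Cₑ = (3.455 − 1.879) / 0.05787 = 27.23 mg/L.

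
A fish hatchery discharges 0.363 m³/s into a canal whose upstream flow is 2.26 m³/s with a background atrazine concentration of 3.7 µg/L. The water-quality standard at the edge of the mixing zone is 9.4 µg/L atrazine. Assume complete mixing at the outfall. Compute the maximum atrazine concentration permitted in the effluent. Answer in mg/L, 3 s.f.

3.7 µg/L = 0.0037 mg/L.
9.4 µg/L = 0.0094 mg/L.
Mass balance: 0.0094·2.623 = 0.363·Cₑ + 2.26·0.0037.
Cₑ = (0.02466 − 0.008362) / 0.363 = 0.04489 mg/L.

0.0449 mg/L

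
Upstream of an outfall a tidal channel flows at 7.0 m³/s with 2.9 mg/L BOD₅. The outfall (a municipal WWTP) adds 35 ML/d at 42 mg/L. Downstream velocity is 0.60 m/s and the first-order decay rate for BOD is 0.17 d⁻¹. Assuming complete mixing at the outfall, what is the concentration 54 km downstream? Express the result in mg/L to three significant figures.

4.22 mg/L

35 ML/d = 0.4051 m³/s.
After complete mixing, C₀ = (0.4051·42 + 7·2.9) / 7.405 = 5.039 mg/L.
Travel time t = 5.4e+04 m / 0.60 m/s = 9e+04 s = 1.042 d.
C = 5.039·exp(−0.17·1.042) = 5.039·0.8377 = 4.221 mg/L.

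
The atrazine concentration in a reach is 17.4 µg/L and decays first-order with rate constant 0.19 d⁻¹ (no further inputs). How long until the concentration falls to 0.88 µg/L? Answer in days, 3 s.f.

t = ln(C₀/C)/k = ln(17.4/0.88)/0.19 = 2.984/0.19 = 15.71 d.

15.7 d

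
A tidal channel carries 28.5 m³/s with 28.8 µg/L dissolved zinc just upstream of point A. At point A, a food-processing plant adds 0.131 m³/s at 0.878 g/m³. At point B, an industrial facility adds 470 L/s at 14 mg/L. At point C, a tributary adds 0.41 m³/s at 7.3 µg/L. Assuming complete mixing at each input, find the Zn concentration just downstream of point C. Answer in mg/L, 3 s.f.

0.255 mg/L

28.8 µg/L = 0.0288 mg/L.
After input A: C = (28.5·0.0288 + 0.131·0.878) / 28.63 = 0.03269 mg/L.
470 L/s = 0.47 m³/s.
After input B: C = (28.63·0.03269 + 0.47·14) / 29.1 = 0.2583 mg/L.
7.3 µg/L = 0.0073 mg/L.
After input C: C = (29.1·0.2583 + 0.41·0.0073) / 29.51 = 0.2548 mg/L.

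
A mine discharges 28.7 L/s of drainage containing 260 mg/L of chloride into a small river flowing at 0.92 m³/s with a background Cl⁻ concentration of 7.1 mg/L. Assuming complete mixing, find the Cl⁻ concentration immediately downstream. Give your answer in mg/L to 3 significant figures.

28.7 L/s = 0.0287 m³/s.
Flow-weighted mixing gives C = (0.0287·260 + 0.92·7.1) / (0.0287 + 0.92) = 13.99/0.9487 = 14.75 mg/L.

14.8 mg/L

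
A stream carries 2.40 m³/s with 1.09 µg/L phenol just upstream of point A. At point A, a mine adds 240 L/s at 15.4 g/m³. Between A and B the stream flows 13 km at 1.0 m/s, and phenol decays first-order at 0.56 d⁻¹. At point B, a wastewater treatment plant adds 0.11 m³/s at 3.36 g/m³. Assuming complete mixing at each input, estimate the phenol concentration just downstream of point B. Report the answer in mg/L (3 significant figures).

1.09 µg/L = 0.00109 mg/L.
240 L/s = 0.24 m³/s.
After input A: C = (2.4·0.00109 + 0.24·15.4) / 2.64 = 1.401 mg/L.
Over the 13 km reach to input B (t = 1.3e+04 s = 0.1505 d), decay gives C = 1.401·exp(−0.56·0.1505) = 1.288 mg/L.
After input B: C = (2.64·1.288 + 0.11·3.36) / 2.75 = 1.371 mg/L.

1.37 mg/L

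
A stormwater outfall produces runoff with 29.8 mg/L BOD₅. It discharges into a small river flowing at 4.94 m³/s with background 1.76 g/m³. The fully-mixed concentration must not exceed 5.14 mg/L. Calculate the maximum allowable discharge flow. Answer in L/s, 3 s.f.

677 L/s

Mass balance at complete mixing: C_std·(Q_w + Q_r) = Q_w·C_e + Q_r·C_b.
Rearranging, Q_w = Q_r·(C_std − C_b)/(C_e − C_std) = 4.94·(5.14 − 1.76) / (29.8 − 5.14) = 0.6771 m³/s.
= 677.1 L/s.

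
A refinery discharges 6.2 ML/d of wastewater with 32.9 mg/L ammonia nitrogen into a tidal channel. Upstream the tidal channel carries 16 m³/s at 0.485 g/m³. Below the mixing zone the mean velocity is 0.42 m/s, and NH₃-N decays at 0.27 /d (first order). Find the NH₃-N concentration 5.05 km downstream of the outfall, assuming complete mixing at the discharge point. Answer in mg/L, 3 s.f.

6.2 ML/d = 0.07176 m³/s.
After complete mixing, C₀ = (0.07176·32.9 + 16·0.485) / 16.07 = 0.6297 mg/L.
Travel time t = 5050 m / 0.42 m/s = 1.202e+04 s = 0.1392 d.
C = 0.6297·exp(−0.27·0.1392) = 0.6297·0.9631 = 0.6065 mg/L.

0.607 mg/L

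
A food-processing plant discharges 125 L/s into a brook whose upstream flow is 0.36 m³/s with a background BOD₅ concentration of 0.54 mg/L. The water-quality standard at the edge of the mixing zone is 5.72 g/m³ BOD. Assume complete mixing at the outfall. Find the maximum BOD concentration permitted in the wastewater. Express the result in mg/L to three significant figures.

20.6 mg/L

125 L/s = 0.125 m³/s.
Mass balance: 5.72·0.485 = 0.125·Cₑ + 0.36·0.54.
Cₑ = (2.774 − 0.1944) / 0.125 = 20.64 mg/L.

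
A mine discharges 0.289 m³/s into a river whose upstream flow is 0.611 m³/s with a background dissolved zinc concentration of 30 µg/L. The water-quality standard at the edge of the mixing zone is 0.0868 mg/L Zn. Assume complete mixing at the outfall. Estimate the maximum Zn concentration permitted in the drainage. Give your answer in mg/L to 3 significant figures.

0.207 mg/L

30 µg/L = 0.03 mg/L.
Mass balance: 0.0868·0.9 = 0.289·Cₑ + 0.611·0.03.
Cₑ = (0.07812 − 0.01833) / 0.289 = 0.2069 mg/L.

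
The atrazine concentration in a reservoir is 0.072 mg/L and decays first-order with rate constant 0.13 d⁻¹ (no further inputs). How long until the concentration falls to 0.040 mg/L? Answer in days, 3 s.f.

4.52 d

t = ln(C₀/C)/k = ln(0.072/0.040)/0.13 = 0.5878/0.13 = 4.521 d.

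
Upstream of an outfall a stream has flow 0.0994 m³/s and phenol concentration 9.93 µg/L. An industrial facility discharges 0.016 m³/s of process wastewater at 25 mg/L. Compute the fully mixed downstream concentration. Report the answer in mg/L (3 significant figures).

9.93 µg/L = 0.00993 mg/L.
Conservation of mass across the mixing zone: C = (0.016·25 + 0.0994·0.00993) / (0.016 + 0.0994) = 0.401/0.1154 = 3.475 mg/L.

3.47 mg/L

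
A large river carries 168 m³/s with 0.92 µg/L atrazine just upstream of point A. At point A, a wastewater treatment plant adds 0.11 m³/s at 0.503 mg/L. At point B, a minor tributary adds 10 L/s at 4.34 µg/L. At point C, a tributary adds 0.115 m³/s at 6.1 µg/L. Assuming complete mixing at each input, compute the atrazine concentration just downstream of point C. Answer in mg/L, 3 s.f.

0.00125 mg/L

0.92 µg/L = 0.00092 mg/L.
After input A: C = (168·0.00092 + 0.11·0.503) / 168.1 = 0.001249 mg/L.
10 L/s = 0.01 m³/s.
4.34 µg/L = 0.00434 mg/L.
After input B: C = (168.1·0.001249 + 0.01·0.00434) / 168.1 = 0.001249 mg/L.
6.1 µg/L = 0.0061 mg/L.
After input C: C = (168.1·0.001249 + 0.115·0.0061) / 168.2 = 0.001252 mg/L.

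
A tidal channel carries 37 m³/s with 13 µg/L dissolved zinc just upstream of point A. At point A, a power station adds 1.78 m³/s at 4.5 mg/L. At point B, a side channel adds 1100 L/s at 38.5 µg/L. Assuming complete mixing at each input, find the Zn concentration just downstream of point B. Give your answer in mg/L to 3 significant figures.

13 µg/L = 0.013 mg/L.
After input A: C = (37·0.013 + 1.78·4.5) / 38.78 = 0.219 mg/L.
1100 L/s = 1.1 m³/s.
38.5 µg/L = 0.0385 mg/L.
After input B: C = (38.78·0.219 + 1.1·0.0385) / 39.88 = 0.214 mg/L.

0.214 mg/L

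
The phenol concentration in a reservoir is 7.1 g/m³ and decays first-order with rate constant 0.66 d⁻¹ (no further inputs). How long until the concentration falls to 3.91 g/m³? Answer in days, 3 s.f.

t = ln(C₀/C)/k = ln(7.1/3.91)/0.66 = 0.5966/0.66 = 0.9039 d.

0.904 d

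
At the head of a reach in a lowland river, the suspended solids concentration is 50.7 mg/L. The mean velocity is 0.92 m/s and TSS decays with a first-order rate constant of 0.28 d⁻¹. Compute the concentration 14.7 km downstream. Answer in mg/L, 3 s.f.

Travel time t = 14.7 km / 0.92 m/s = 1.47e+04/0.92 = 1.598e+04 s = 0.1849 d.
First-order decay: C = 50.7·exp(−0.28·0.1849) = 50.7·0.9495 = 48.14 mg/L.

48.1 mg/L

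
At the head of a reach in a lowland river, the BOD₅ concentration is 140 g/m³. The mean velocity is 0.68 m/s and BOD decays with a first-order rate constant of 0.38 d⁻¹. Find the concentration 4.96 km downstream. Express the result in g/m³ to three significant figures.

136 g/m³

Travel time t = 4.96 km / 0.68 m/s = 4960/0.68 = 7294 s = 0.08442 d.
First-order decay: C = 140·exp(−0.38·0.08442) = 140·0.9684 = 135.6 g/m³.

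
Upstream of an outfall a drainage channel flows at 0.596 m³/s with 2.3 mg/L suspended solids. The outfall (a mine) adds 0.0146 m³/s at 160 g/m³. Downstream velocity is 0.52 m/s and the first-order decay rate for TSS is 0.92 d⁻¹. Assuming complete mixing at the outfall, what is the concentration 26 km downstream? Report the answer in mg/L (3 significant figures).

After complete mixing, C₀ = (0.0146·160 + 0.596·2.3) / 0.6106 = 6.071 mg/L.
Travel time t = 2.6e+04 m / 0.52 m/s = 5e+04 s = 0.5787 d.
C = 6.071·exp(−0.92·0.5787) = 6.071·0.5872 = 3.565 mg/L.

3.56 mg/L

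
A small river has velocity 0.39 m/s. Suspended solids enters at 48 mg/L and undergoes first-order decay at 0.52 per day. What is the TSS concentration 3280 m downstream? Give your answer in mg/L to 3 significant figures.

45.6 mg/L

Travel time t = 3280 m / 0.39 m/s = 3280/0.39 = 8410 s = 0.09734 d.
First-order decay: C = 48·exp(−0.52·0.09734) = 48·0.9506 = 45.63 mg/L.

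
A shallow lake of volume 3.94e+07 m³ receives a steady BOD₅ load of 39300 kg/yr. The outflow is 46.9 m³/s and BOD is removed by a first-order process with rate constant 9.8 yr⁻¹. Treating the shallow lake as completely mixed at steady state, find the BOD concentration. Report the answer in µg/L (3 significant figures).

Outflow Q = 46.9 m³/s × 3.156e+07 s/yr = 1.48e+09 m³/yr.
Steady-state CSTR mass balance: W = Q·C + k·V·C, so C = W/(Q + kV).
Q + kV = 1.48e+09 + 9.8·3.94e+07 = 1.866e+09 m³/yr.
C = 39300/1.866e+09 = 2.106e-05 kg/m³ = 0.02106 mg/L = 21.06 µg/L.

21.1 µg/L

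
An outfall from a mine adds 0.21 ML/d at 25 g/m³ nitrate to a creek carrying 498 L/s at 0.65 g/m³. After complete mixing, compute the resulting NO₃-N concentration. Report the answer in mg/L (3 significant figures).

0.21 ML/d = 0.002431 m³/s.
498 L/s = 0.498 m³/s.
Conservation of mass across the mixing zone: C = (0.002431·25 + 0.498·0.65) / (0.002431 + 0.498) = 0.3845/0.5004 = 0.7683 mg/L.

0.768 mg/L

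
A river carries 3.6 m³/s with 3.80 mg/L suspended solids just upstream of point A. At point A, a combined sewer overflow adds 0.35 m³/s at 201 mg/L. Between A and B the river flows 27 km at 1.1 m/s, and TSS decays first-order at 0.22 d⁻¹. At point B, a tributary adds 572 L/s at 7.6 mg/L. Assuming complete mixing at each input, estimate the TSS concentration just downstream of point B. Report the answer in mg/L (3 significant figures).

After input A: C = (3.6·3.8 + 0.35·201) / 3.95 = 21.27 mg/L.
Over the 27 km reach to input B (t = 2.455e+04 s = 0.2841 d), decay gives C = 21.27·exp(−0.22·0.2841) = 19.98 mg/L.
572 L/s = 0.572 m³/s.
After input B: C = (3.95·19.98 + 0.572·7.6) / 4.522 = 18.42 mg/L.

18.4 mg/L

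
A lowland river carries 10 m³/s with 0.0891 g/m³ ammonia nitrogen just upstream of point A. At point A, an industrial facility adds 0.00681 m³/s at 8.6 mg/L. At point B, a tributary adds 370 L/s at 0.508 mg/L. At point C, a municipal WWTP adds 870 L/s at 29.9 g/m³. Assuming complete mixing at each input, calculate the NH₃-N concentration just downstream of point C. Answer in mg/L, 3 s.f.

2.41 mg/L

After input A: C = (10·0.0891 + 0.00681·8.6) / 10.01 = 0.09489 mg/L.
370 L/s = 0.37 m³/s.
After input B: C = (10.01·0.09489 + 0.37·0.508) / 10.38 = 0.1096 mg/L.
870 L/s = 0.87 m³/s.
After input C: C = (10.38·0.1096 + 0.87·29.9) / 11.25 = 2.414 mg/L.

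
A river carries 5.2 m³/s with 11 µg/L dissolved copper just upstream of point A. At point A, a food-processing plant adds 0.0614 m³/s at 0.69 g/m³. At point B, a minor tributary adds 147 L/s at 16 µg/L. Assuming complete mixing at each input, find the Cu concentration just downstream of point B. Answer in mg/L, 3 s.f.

11 µg/L = 0.011 mg/L.
After input A: C = (5.2·0.011 + 0.0614·0.69) / 5.261 = 0.01892 mg/L.
147 L/s = 0.147 m³/s.
16 µg/L = 0.016 mg/L.
After input B: C = (5.261·0.01892 + 0.147·0.016) / 5.408 = 0.01884 mg/L.

0.0188 mg/L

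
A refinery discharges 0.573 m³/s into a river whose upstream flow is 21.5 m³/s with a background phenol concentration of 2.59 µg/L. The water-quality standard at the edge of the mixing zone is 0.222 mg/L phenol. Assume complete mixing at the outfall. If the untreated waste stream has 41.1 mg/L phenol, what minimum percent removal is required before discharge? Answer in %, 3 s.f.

2.59 µg/L = 0.00259 mg/L.
Mass balance: 0.222·22.07 = 0.573·Cₑ + 21.5·0.00259.
Cₑ = (4.9 − 0.05568) / 0.573 = 8.455 mg/L.
Required removal = 1 − 8.455/41.1 = 79.43 %.

79.4 %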